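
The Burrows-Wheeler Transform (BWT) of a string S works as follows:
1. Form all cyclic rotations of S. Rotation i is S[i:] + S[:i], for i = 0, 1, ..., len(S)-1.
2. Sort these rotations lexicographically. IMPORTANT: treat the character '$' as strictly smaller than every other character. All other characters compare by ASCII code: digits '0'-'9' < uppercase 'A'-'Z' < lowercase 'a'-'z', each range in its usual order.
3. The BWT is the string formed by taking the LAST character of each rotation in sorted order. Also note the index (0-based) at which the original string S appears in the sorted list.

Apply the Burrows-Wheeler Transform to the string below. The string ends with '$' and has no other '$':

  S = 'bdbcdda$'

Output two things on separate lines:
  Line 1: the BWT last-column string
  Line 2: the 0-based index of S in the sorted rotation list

Answer: add$bdbc
3

Derivation:
All 8 rotations (rotation i = S[i:]+S[:i]):
  rot[0] = bdbcdda$
  rot[1] = dbcdda$b
  rot[2] = bcdda$bd
  rot[3] = cdda$bdb
  rot[4] = dda$bdbc
  rot[5] = da$bdbcd
  rot[6] = a$bdbcdd
  rot[7] = $bdbcdda
Sorted (with $ < everything):
  sorted[0] = $bdbcdda  (last char: 'a')
  sorted[1] = a$bdbcdd  (last char: 'd')
  sorted[2] = bcdda$bd  (last char: 'd')
  sorted[3] = bdbcdda$  (last char: '$')
  sorted[4] = cdda$bdb  (last char: 'b')
  sorted[5] = da$bdbcd  (last char: 'd')
  sorted[6] = dbcdda$b  (last char: 'b')
  sorted[7] = dda$bdbc  (last char: 'c')
Last column: add$bdbc
Original string S is at sorted index 3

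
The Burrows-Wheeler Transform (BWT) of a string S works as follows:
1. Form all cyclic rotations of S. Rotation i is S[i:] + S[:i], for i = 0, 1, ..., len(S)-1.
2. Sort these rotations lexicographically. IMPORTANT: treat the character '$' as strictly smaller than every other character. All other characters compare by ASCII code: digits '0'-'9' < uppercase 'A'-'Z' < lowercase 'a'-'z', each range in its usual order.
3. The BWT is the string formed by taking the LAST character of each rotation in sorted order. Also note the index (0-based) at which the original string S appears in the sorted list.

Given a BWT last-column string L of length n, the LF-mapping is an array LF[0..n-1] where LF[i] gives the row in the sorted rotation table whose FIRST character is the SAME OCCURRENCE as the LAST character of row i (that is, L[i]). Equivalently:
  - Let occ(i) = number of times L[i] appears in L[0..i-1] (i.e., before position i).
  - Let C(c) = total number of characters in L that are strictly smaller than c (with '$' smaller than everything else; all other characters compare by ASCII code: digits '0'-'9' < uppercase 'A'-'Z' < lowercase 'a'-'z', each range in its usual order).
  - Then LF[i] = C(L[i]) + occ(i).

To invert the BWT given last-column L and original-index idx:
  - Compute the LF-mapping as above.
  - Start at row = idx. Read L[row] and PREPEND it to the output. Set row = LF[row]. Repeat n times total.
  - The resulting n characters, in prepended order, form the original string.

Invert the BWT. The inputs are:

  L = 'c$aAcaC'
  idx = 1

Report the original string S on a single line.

LF mapping: 5 0 3 1 6 4 2
Walk LF starting at row 1, prepending L[row]:
  step 1: row=1, L[1]='$', prepend. Next row=LF[1]=0
  step 2: row=0, L[0]='c', prepend. Next row=LF[0]=5
  step 3: row=5, L[5]='a', prepend. Next row=LF[5]=4
  step 4: row=4, L[4]='c', prepend. Next row=LF[4]=6
  step 5: row=6, L[6]='C', prepend. Next row=LF[6]=2
  step 6: row=2, L[2]='a', prepend. Next row=LF[2]=3
  step 7: row=3, L[3]='A', prepend. Next row=LF[3]=1
Reversed output: AaCcac$

Answer: AaCcac$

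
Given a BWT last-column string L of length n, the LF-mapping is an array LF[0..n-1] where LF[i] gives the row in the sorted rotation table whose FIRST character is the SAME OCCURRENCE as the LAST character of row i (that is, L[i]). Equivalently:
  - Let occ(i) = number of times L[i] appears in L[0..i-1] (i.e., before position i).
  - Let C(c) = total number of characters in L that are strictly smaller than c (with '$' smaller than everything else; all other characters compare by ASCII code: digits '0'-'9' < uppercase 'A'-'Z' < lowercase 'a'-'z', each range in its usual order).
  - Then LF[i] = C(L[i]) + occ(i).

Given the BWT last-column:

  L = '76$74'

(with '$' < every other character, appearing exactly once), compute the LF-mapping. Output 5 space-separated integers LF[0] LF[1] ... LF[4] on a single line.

Char counts: '$':1, '4':1, '6':1, '7':2
C (first-col start): C('$')=0, C('4')=1, C('6')=2, C('7')=3
L[0]='7': occ=0, LF[0]=C('7')+0=3+0=3
L[1]='6': occ=0, LF[1]=C('6')+0=2+0=2
L[2]='$': occ=0, LF[2]=C('$')+0=0+0=0
L[3]='7': occ=1, LF[3]=C('7')+1=3+1=4
L[4]='4': occ=0, LF[4]=C('4')+0=1+0=1

Answer: 3 2 0 4 1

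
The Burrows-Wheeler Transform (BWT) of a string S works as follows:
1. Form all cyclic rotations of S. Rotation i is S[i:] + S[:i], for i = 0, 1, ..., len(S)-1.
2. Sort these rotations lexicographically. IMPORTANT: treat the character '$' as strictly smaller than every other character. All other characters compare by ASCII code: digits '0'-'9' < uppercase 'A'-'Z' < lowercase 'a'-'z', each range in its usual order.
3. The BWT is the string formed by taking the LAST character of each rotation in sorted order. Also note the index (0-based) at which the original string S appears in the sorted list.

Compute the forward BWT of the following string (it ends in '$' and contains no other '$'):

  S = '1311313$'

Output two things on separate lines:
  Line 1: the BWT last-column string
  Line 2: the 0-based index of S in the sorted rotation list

Answer: 333$1111
3

Derivation:
All 8 rotations (rotation i = S[i:]+S[:i]):
  rot[0] = 1311313$
  rot[1] = 311313$1
  rot[2] = 11313$13
  rot[3] = 1313$131
  rot[4] = 313$1311
  rot[5] = 13$13113
  rot[6] = 3$131131
  rot[7] = $1311313
Sorted (with $ < everything):
  sorted[0] = $1311313  (last char: '3')
  sorted[1] = 11313$13  (last char: '3')
  sorted[2] = 13$13113  (last char: '3')
  sorted[3] = 1311313$  (last char: '$')
  sorted[4] = 1313$131  (last char: '1')
  sorted[5] = 3$131131  (last char: '1')
  sorted[6] = 311313$1  (last char: '1')
  sorted[7] = 313$1311  (last char: '1')
Last column: 333$1111
Original string S is at sorted index 3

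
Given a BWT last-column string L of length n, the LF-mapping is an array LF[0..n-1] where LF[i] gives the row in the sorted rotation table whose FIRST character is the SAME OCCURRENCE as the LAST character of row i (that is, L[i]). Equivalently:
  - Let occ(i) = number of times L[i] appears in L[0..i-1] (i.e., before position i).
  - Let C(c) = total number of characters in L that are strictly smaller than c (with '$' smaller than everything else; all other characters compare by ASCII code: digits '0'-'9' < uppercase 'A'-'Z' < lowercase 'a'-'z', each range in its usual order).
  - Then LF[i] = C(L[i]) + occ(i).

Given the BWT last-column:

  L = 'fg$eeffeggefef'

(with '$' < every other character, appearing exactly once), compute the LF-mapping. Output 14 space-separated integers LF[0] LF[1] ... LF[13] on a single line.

Answer: 6 11 0 1 2 7 8 3 12 13 4 9 5 10

Derivation:
Char counts: '$':1, 'e':5, 'f':5, 'g':3
C (first-col start): C('$')=0, C('e')=1, C('f')=6, C('g')=11
L[0]='f': occ=0, LF[0]=C('f')+0=6+0=6
L[1]='g': occ=0, LF[1]=C('g')+0=11+0=11
L[2]='$': occ=0, LF[2]=C('$')+0=0+0=0
L[3]='e': occ=0, LF[3]=C('e')+0=1+0=1
L[4]='e': occ=1, LF[4]=C('e')+1=1+1=2
L[5]='f': occ=1, LF[5]=C('f')+1=6+1=7
L[6]='f': occ=2, LF[6]=C('f')+2=6+2=8
L[7]='e': occ=2, LF[7]=C('e')+2=1+2=3
L[8]='g': occ=1, LF[8]=C('g')+1=11+1=12
L[9]='g': occ=2, LF[9]=C('g')+2=11+2=13
L[10]='e': occ=3, LF[10]=C('e')+3=1+3=4
L[11]='f': occ=3, LF[11]=C('f')+3=6+3=9
L[12]='e': occ=4, LF[12]=C('e')+4=1+4=5
L[13]='f': occ=4, LF[13]=C('f')+4=6+4=10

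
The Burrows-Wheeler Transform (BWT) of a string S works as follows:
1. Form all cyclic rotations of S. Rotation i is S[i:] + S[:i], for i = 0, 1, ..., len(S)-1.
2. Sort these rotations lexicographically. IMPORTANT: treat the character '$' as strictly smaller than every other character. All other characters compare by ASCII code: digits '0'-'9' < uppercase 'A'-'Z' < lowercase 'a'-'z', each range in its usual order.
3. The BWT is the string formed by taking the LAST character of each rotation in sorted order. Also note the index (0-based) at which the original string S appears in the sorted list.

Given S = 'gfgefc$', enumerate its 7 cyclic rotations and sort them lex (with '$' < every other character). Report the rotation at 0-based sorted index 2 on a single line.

Answer: efc$gfg

Derivation:
All 7 rotations (rotation i = S[i:]+S[:i]):
  rot[0] = gfgefc$
  rot[1] = fgefc$g
  rot[2] = gefc$gf
  rot[3] = efc$gfg
  rot[4] = fc$gfge
  rot[5] = c$gfgef
  rot[6] = $gfgefc
Sorted (with $ < everything):
  sorted[0] = $gfgefc
  sorted[1] = c$gfgef
  sorted[2] = efc$gfg
  sorted[3] = fc$gfge
  sorted[4] = fgefc$g
  sorted[5] = gefc$gf
  sorted[6] = gfgefc$
sorted[2] = efc$gfg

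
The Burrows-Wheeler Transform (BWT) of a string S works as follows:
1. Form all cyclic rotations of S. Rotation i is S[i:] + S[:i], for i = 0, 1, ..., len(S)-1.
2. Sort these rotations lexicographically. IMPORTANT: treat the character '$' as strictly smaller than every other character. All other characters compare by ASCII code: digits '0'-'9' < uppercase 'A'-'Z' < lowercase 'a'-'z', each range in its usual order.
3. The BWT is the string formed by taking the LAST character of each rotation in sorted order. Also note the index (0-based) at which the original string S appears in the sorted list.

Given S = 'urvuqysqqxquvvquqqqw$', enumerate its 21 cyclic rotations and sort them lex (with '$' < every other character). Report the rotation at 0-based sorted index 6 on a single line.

All 21 rotations (rotation i = S[i:]+S[:i]):
  rot[0] = urvuqysqqxquvvquqqqw$
  rot[1] = rvuqysqqxquvvquqqqw$u
  rot[2] = vuqysqqxquvvquqqqw$ur
  rot[3] = uqysqqxquvvquqqqw$urv
  rot[4] = qysqqxquvvquqqqw$urvu
  rot[5] = ysqqxquvvquqqqw$urvuq
  rot[6] = sqqxquvvquqqqw$urvuqy
  rot[7] = qqxquvvquqqqw$urvuqys
  rot[8] = qxquvvquqqqw$urvuqysq
  rot[9] = xquvvquqqqw$urvuqysqq
  rot[10] = quvvquqqqw$urvuqysqqx
  rot[11] = uvvquqqqw$urvuqysqqxq
  rot[12] = vvquqqqw$urvuqysqqxqu
  rot[13] = vquqqqw$urvuqysqqxquv
  rot[14] = quqqqw$urvuqysqqxquvv
  rot[15] = uqqqw$urvuqysqqxquvvq
  rot[16] = qqqw$urvuqysqqxquvvqu
  rot[17] = qqw$urvuqysqqxquvvquq
  rot[18] = qw$urvuqysqqxquvvquqq
  rot[19] = w$urvuqysqqxquvvquqqq
  rot[20] = $urvuqysqqxquvvquqqqw
Sorted (with $ < everything):
  sorted[0] = $urvuqysqqxquvvquqqqw
  sorted[1] = qqqw$urvuqysqqxquvvqu
  sorted[2] = qqw$urvuqysqqxquvvquq
  sorted[3] = qqxquvvquqqqw$urvuqys
  sorted[4] = quqqqw$urvuqysqqxquvv
  sorted[5] = quvvquqqqw$urvuqysqqx
  sorted[6] = qw$urvuqysqqxquvvquqq
  sorted[7] = qxquvvquqqqw$urvuqysq
  sorted[8] = qysqqxquvvquqqqw$urvu
  sorted[9] = rvuqysqqxquvvquqqqw$u
  sorted[10] = sqqxquvvquqqqw$urvuqy
  sorted[11] = uqqqw$urvuqysqqxquvvq
  sorted[12] = uqysqqxquvvquqqqw$urv
  sorted[13] = urvuqysqqxquvvquqqqw$
  sorted[14] = uvvquqqqw$urvuqysqqxq
  sorted[15] = vquqqqw$urvuqysqqxquv
  sorted[16] = vuqysqqxquvvquqqqw$ur
  sorted[17] = vvquqqqw$urvuqysqqxqu
  sorted[18] = w$urvuqysqqxquvvquqqq
  sorted[19] = xquvvquqqqw$urvuqysqq
  sorted[20] = ysqqxquvvquqqqw$urvuq
sorted[6] = qw$urvuqysqqxquvvquqq

Answer: qw$urvuqysqqxquvvquqq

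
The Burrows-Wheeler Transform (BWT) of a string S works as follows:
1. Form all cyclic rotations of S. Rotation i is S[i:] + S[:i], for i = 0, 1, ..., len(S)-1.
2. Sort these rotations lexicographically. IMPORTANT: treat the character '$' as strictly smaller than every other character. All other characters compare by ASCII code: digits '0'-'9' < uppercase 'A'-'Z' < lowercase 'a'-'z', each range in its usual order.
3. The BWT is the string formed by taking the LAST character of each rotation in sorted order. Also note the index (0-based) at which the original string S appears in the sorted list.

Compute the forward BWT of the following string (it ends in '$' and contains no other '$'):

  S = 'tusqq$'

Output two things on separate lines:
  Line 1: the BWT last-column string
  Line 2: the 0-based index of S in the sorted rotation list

All 6 rotations (rotation i = S[i:]+S[:i]):
  rot[0] = tusqq$
  rot[1] = usqq$t
  rot[2] = sqq$tu
  rot[3] = qq$tus
  rot[4] = q$tusq
  rot[5] = $tusqq
Sorted (with $ < everything):
  sorted[0] = $tusqq  (last char: 'q')
  sorted[1] = q$tusq  (last char: 'q')
  sorted[2] = qq$tus  (last char: 's')
  sorted[3] = sqq$tu  (last char: 'u')
  sorted[4] = tusqq$  (last char: '$')
  sorted[5] = usqq$t  (last char: 't')
Last column: qqsu$t
Original string S is at sorted index 4

Answer: qqsu$t
4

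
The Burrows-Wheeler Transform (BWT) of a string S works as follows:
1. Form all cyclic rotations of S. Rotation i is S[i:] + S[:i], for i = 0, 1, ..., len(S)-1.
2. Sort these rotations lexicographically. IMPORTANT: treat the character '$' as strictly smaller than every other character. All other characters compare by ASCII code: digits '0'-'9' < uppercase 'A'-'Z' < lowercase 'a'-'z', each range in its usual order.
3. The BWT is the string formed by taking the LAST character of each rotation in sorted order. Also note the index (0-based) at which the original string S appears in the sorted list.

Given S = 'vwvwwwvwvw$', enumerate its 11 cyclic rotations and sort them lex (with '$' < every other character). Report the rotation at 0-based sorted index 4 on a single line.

All 11 rotations (rotation i = S[i:]+S[:i]):
  rot[0] = vwvwwwvwvw$
  rot[1] = wvwwwvwvw$v
  rot[2] = vwwwvwvw$vw
  rot[3] = wwwvwvw$vwv
  rot[4] = wwvwvw$vwvw
  rot[5] = wvwvw$vwvww
  rot[6] = vwvw$vwvwww
  rot[7] = wvw$vwvwwwv
  rot[8] = vw$vwvwwwvw
  rot[9] = w$vwvwwwvwv
  rot[10] = $vwvwwwvwvw
Sorted (with $ < everything):
  sorted[0] = $vwvwwwvwvw
  sorted[1] = vw$vwvwwwvw
  sorted[2] = vwvw$vwvwww
  sorted[3] = vwvwwwvwvw$
  sorted[4] = vwwwvwvw$vw
  sorted[5] = w$vwvwwwvwv
  sorted[6] = wvw$vwvwwwv
  sorted[7] = wvwvw$vwvww
  sorted[8] = wvwwwvwvw$v
  sorted[9] = wwvwvw$vwvw
  sorted[10] = wwwvwvw$vwv
sorted[4] = vwwwvwvw$vw

Answer: vwwwvwvw$vw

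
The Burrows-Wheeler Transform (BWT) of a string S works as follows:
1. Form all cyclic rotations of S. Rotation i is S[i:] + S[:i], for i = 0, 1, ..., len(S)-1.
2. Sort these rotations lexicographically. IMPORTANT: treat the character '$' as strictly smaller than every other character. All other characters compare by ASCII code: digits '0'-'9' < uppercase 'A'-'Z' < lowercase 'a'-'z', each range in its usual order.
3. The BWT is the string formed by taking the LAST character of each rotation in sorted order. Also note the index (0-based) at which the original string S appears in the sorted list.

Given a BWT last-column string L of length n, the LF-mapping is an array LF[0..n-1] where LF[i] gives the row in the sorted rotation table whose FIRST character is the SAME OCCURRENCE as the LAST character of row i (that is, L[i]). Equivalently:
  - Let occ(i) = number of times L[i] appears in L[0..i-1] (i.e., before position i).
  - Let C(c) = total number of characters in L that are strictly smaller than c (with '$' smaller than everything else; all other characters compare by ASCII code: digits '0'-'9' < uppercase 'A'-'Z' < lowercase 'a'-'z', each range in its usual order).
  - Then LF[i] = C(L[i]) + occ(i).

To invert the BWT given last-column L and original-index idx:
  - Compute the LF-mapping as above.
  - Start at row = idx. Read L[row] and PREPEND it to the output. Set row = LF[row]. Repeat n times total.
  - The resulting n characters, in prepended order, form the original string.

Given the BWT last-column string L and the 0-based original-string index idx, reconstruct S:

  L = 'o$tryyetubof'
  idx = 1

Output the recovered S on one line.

LF mapping: 4 0 7 6 10 11 2 8 9 1 5 3
Walk LF starting at row 1, prepending L[row]:
  step 1: row=1, L[1]='$', prepend. Next row=LF[1]=0
  step 2: row=0, L[0]='o', prepend. Next row=LF[0]=4
  step 3: row=4, L[4]='y', prepend. Next row=LF[4]=10
  step 4: row=10, L[10]='o', prepend. Next row=LF[10]=5
  step 5: row=5, L[5]='y', prepend. Next row=LF[5]=11
  step 6: row=11, L[11]='f', prepend. Next row=LF[11]=3
  step 7: row=3, L[3]='r', prepend. Next row=LF[3]=6
  step 8: row=6, L[6]='e', prepend. Next row=LF[6]=2
  step 9: row=2, L[2]='t', prepend. Next row=LF[2]=7
  step 10: row=7, L[7]='t', prepend. Next row=LF[7]=8
  step 11: row=8, L[8]='u', prepend. Next row=LF[8]=9
  step 12: row=9, L[9]='b', prepend. Next row=LF[9]=1
Reversed output: butterfyoyo$

Answer: butterfyoyo$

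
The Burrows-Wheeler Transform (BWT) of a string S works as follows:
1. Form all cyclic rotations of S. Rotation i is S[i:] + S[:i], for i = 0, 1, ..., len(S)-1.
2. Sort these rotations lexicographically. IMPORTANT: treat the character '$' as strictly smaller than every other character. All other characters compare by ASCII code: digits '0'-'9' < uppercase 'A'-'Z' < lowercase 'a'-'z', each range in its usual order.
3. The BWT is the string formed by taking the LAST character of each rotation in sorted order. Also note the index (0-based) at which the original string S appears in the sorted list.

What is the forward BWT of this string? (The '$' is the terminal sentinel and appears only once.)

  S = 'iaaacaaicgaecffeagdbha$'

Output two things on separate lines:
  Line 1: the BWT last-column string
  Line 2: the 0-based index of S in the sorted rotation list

All 23 rotations (rotation i = S[i:]+S[:i]):
  rot[0] = iaaacaaicgaecffeagdbha$
  rot[1] = aaacaaicgaecffeagdbha$i
  rot[2] = aacaaicgaecffeagdbha$ia
  rot[3] = acaaicgaecffeagdbha$iaa
  rot[4] = caaicgaecffeagdbha$iaaa
  rot[5] = aaicgaecffeagdbha$iaaac
  rot[6] = aicgaecffeagdbha$iaaaca
  rot[7] = icgaecffeagdbha$iaaacaa
  rot[8] = cgaecffeagdbha$iaaacaai
  rot[9] = gaecffeagdbha$iaaacaaic
  rot[10] = aecffeagdbha$iaaacaaicg
  rot[11] = ecffeagdbha$iaaacaaicga
  rot[12] = cffeagdbha$iaaacaaicgae
  rot[13] = ffeagdbha$iaaacaaicgaec
  rot[14] = feagdbha$iaaacaaicgaecf
  rot[15] = eagdbha$iaaacaaicgaecff
  rot[16] = agdbha$iaaacaaicgaecffe
  rot[17] = gdbha$iaaacaaicgaecffea
  rot[18] = dbha$iaaacaaicgaecffeag
  rot[19] = bha$iaaacaaicgaecffeagd
  rot[20] = ha$iaaacaaicgaecffeagdb
  rot[21] = a$iaaacaaicgaecffeagdbh
  rot[22] = $iaaacaaicgaecffeagdbha
Sorted (with $ < everything):
  sorted[0] = $iaaacaaicgaecffeagdbha  (last char: 'a')
  sorted[1] = a$iaaacaaicgaecffeagdbh  (last char: 'h')
  sorted[2] = aaacaaicgaecffeagdbha$i  (last char: 'i')
  sorted[3] = aacaaicgaecffeagdbha$ia  (last char: 'a')
  sorted[4] = aaicgaecffeagdbha$iaaac  (last char: 'c')
  sorted[5] = acaaicgaecffeagdbha$iaa  (last char: 'a')
  sorted[6] = aecffeagdbha$iaaacaaicg  (last char: 'g')
  sorted[7] = agdbha$iaaacaaicgaecffe  (last char: 'e')
  sorted[8] = aicgaecffeagdbha$iaaaca  (last char: 'a')
  sorted[9] = bha$iaaacaaicgaecffeagd  (last char: 'd')
  sorted[10] = caaicgaecffeagdbha$iaaa  (last char: 'a')
  sorted[11] = cffeagdbha$iaaacaaicgae  (last char: 'e')
  sorted[12] = cgaecffeagdbha$iaaacaai  (last char: 'i')
  sorted[13] = dbha$iaaacaaicgaecffeag  (last char: 'g')
  sorted[14] = eagdbha$iaaacaaicgaecff  (last char: 'f')
  sorted[15] = ecffeagdbha$iaaacaaicga  (last char: 'a')
  sorted[16] = feagdbha$iaaacaaicgaecf  (last char: 'f')
  sorted[17] = ffeagdbha$iaaacaaicgaec  (last char: 'c')
  sorted[18] = gaecffeagdbha$iaaacaaic  (last char: 'c')
  sorted[19] = gdbha$iaaacaaicgaecffea  (last char: 'a')
  sorted[20] = ha$iaaacaaicgaecffeagdb  (last char: 'b')
  sorted[21] = iaaacaaicgaecffeagdbha$  (last char: '$')
  sorted[22] = icgaecffeagdbha$iaaacaa  (last char: 'a')
Last column: ahiacageadaeigfafccab$a
Original string S is at sorted index 21

Answer: ahiacageadaeigfafccab$a
21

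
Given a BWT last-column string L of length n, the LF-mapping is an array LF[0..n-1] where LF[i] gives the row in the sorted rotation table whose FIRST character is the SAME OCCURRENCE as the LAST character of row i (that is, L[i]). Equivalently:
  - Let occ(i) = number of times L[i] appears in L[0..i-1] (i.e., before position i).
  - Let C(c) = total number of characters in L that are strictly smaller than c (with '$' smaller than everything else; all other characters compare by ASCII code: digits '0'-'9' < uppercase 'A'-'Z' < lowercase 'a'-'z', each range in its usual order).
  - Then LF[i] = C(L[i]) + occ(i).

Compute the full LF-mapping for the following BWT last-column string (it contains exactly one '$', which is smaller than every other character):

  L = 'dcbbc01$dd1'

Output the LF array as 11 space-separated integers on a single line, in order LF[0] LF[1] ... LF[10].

Char counts: '$':1, '0':1, '1':2, 'b':2, 'c':2, 'd':3
C (first-col start): C('$')=0, C('0')=1, C('1')=2, C('b')=4, C('c')=6, C('d')=8
L[0]='d': occ=0, LF[0]=C('d')+0=8+0=8
L[1]='c': occ=0, LF[1]=C('c')+0=6+0=6
L[2]='b': occ=0, LF[2]=C('b')+0=4+0=4
L[3]='b': occ=1, LF[3]=C('b')+1=4+1=5
L[4]='c': occ=1, LF[4]=C('c')+1=6+1=7
L[5]='0': occ=0, LF[5]=C('0')+0=1+0=1
L[6]='1': occ=0, LF[6]=C('1')+0=2+0=2
L[7]='$': occ=0, LF[7]=C('$')+0=0+0=0
L[8]='d': occ=1, LF[8]=C('d')+1=8+1=9
L[9]='d': occ=2, LF[9]=C('d')+2=8+2=10
L[10]='1': occ=1, LF[10]=C('1')+1=2+1=3

Answer: 8 6 4 5 7 1 2 0 9 10 3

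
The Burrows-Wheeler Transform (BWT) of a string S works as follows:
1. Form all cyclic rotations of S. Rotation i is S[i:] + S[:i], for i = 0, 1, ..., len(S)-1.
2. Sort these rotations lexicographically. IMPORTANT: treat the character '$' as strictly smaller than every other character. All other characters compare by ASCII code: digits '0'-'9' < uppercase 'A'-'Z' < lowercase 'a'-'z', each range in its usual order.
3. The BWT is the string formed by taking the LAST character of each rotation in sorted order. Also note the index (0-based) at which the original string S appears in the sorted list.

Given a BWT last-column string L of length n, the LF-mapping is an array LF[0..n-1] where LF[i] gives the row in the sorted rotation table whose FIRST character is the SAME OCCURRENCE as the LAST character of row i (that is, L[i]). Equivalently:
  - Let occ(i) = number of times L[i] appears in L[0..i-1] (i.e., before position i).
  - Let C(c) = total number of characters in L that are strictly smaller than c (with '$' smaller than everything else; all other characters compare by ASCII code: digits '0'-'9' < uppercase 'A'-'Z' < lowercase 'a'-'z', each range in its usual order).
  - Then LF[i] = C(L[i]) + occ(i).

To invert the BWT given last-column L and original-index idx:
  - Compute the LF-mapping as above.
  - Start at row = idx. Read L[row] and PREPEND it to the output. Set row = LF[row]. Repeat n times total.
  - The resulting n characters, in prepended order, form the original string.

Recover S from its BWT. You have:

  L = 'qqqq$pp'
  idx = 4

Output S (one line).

Answer: qpqpqq$

Derivation:
LF mapping: 3 4 5 6 0 1 2
Walk LF starting at row 4, prepending L[row]:
  step 1: row=4, L[4]='$', prepend. Next row=LF[4]=0
  step 2: row=0, L[0]='q', prepend. Next row=LF[0]=3
  step 3: row=3, L[3]='q', prepend. Next row=LF[3]=6
  step 4: row=6, L[6]='p', prepend. Next row=LF[6]=2
  step 5: row=2, L[2]='q', prepend. Next row=LF[2]=5
  step 6: row=5, L[5]='p', prepend. Next row=LF[5]=1
  step 7: row=1, L[1]='q', prepend. Next row=LF[1]=4
Reversed output: qpqpqq$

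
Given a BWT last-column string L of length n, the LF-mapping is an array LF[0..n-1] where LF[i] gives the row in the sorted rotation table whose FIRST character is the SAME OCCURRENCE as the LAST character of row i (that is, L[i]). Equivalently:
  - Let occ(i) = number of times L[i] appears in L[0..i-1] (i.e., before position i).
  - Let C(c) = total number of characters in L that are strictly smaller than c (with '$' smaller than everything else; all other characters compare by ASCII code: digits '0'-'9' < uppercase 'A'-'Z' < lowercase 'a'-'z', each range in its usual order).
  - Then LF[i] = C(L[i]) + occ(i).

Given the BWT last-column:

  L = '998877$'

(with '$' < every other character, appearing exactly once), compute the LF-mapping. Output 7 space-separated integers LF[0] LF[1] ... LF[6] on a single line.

Char counts: '$':1, '7':2, '8':2, '9':2
C (first-col start): C('$')=0, C('7')=1, C('8')=3, C('9')=5
L[0]='9': occ=0, LF[0]=C('9')+0=5+0=5
L[1]='9': occ=1, LF[1]=C('9')+1=5+1=6
L[2]='8': occ=0, LF[2]=C('8')+0=3+0=3
L[3]='8': occ=1, LF[3]=C('8')+1=3+1=4
L[4]='7': occ=0, LF[4]=C('7')+0=1+0=1
L[5]='7': occ=1, LF[5]=C('7')+1=1+1=2
L[6]='$': occ=0, LF[6]=C('$')+0=0+0=0

Answer: 5 6 3 4 1 2 0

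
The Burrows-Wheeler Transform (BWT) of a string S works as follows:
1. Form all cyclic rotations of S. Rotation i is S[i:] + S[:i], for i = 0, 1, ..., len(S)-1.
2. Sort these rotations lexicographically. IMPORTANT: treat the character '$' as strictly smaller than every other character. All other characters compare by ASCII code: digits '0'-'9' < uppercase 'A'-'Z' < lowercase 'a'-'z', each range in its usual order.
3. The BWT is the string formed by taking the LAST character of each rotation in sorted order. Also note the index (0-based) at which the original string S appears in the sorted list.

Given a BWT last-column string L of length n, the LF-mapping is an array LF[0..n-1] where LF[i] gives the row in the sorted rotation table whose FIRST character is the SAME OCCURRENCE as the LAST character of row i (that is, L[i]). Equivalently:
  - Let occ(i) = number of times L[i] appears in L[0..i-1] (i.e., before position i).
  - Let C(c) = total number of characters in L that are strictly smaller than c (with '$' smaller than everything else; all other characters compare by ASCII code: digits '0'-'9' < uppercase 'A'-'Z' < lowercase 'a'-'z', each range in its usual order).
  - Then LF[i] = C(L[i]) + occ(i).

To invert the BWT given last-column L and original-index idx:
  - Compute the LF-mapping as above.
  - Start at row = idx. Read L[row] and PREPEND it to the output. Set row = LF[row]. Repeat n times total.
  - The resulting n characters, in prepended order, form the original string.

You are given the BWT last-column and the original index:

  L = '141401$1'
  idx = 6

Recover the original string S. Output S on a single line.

Answer: 4011411$

Derivation:
LF mapping: 2 6 3 7 1 4 0 5
Walk LF starting at row 6, prepending L[row]:
  step 1: row=6, L[6]='$', prepend. Next row=LF[6]=0
  step 2: row=0, L[0]='1', prepend. Next row=LF[0]=2
  step 3: row=2, L[2]='1', prepend. Next row=LF[2]=3
  step 4: row=3, L[3]='4', prepend. Next row=LF[3]=7
  step 5: row=7, L[7]='1', prepend. Next row=LF[7]=5
  step 6: row=5, L[5]='1', prepend. Next row=LF[5]=4
  step 7: row=4, L[4]='0', prepend. Next row=LF[4]=1
  step 8: row=1, L[1]='4', prepend. Next row=LF[1]=6
Reversed output: 4011411$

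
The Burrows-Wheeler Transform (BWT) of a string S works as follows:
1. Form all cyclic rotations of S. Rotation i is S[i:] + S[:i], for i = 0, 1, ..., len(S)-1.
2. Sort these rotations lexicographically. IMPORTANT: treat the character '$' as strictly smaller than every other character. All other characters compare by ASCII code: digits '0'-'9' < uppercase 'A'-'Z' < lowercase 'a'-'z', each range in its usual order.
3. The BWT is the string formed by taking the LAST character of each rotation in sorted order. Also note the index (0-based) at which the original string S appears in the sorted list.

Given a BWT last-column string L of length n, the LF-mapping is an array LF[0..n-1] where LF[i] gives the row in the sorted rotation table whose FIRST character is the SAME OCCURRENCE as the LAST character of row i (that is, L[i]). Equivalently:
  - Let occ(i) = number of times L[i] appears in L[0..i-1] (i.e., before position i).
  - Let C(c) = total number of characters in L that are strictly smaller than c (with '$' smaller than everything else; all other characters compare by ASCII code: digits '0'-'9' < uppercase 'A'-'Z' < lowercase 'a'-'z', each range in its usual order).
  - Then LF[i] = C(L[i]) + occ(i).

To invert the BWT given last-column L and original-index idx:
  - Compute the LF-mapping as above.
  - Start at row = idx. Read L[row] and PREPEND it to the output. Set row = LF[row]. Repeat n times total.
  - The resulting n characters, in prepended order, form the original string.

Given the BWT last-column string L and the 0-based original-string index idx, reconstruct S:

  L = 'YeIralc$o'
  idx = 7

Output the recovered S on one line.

LF mapping: 2 5 1 8 3 6 4 0 7
Walk LF starting at row 7, prepending L[row]:
  step 1: row=7, L[7]='$', prepend. Next row=LF[7]=0
  step 2: row=0, L[0]='Y', prepend. Next row=LF[0]=2
  step 3: row=2, L[2]='I', prepend. Next row=LF[2]=1
  step 4: row=1, L[1]='e', prepend. Next row=LF[1]=5
  step 5: row=5, L[5]='l', prepend. Next row=LF[5]=6
  step 6: row=6, L[6]='c', prepend. Next row=LF[6]=4
  step 7: row=4, L[4]='a', prepend. Next row=LF[4]=3
  step 8: row=3, L[3]='r', prepend. Next row=LF[3]=8
  step 9: row=8, L[8]='o', prepend. Next row=LF[8]=7
Reversed output: oracleIY$

Answer: oracleIY$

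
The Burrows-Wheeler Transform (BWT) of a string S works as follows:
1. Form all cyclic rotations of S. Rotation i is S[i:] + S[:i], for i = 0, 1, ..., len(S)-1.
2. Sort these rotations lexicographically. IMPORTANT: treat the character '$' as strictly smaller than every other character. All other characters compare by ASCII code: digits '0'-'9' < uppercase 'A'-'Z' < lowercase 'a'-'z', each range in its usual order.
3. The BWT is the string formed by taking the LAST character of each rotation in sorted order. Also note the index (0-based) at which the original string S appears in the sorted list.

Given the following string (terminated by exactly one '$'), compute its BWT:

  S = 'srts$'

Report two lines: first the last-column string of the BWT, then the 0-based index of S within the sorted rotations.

Answer: sst$r
3

Derivation:
All 5 rotations (rotation i = S[i:]+S[:i]):
  rot[0] = srts$
  rot[1] = rts$s
  rot[2] = ts$sr
  rot[3] = s$srt
  rot[4] = $srts
Sorted (with $ < everything):
  sorted[0] = $srts  (last char: 's')
  sorted[1] = rts$s  (last char: 's')
  sorted[2] = s$srt  (last char: 't')
  sorted[3] = srts$  (last char: '$')
  sorted[4] = ts$sr  (last char: 'r')
Last column: sst$r
Original string S is at sorted index 3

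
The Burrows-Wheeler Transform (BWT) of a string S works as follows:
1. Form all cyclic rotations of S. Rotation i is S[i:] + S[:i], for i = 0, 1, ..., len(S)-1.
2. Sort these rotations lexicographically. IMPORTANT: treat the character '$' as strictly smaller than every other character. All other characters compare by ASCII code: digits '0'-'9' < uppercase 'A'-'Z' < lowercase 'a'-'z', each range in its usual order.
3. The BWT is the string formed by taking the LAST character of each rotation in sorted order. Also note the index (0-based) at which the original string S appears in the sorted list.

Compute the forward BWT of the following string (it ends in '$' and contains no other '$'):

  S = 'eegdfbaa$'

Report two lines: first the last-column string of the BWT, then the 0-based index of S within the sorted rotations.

Answer: aabfg$ede
5

Derivation:
All 9 rotations (rotation i = S[i:]+S[:i]):
  rot[0] = eegdfbaa$
  rot[1] = egdfbaa$e
  rot[2] = gdfbaa$ee
  rot[3] = dfbaa$eeg
  rot[4] = fbaa$eegd
  rot[5] = baa$eegdf
  rot[6] = aa$eegdfb
  rot[7] = a$eegdfba
  rot[8] = $eegdfbaa
Sorted (with $ < everything):
  sorted[0] = $eegdfbaa  (last char: 'a')
  sorted[1] = a$eegdfba  (last char: 'a')
  sorted[2] = aa$eegdfb  (last char: 'b')
  sorted[3] = baa$eegdf  (last char: 'f')
  sorted[4] = dfbaa$eeg  (last char: 'g')
  sorted[5] = eegdfbaa$  (last char: '$')
  sorted[6] = egdfbaa$e  (last char: 'e')
  sorted[7] = fbaa$eegd  (last char: 'd')
  sorted[8] = gdfbaa$ee  (last char: 'e')
Last column: aabfg$ede
Original string S is at sorted index 5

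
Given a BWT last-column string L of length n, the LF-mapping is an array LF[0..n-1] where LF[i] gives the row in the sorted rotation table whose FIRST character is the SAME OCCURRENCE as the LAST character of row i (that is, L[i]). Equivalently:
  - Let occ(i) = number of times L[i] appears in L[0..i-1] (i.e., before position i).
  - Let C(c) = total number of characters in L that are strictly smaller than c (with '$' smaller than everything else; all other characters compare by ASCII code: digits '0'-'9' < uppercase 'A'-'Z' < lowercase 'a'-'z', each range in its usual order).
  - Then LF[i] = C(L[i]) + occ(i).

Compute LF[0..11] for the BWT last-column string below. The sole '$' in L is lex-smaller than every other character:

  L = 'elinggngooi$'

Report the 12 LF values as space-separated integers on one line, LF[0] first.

Char counts: '$':1, 'e':1, 'g':3, 'i':2, 'l':1, 'n':2, 'o':2
C (first-col start): C('$')=0, C('e')=1, C('g')=2, C('i')=5, C('l')=7, C('n')=8, C('o')=10
L[0]='e': occ=0, LF[0]=C('e')+0=1+0=1
L[1]='l': occ=0, LF[1]=C('l')+0=7+0=7
L[2]='i': occ=0, LF[2]=C('i')+0=5+0=5
L[3]='n': occ=0, LF[3]=C('n')+0=8+0=8
L[4]='g': occ=0, LF[4]=C('g')+0=2+0=2
L[5]='g': occ=1, LF[5]=C('g')+1=2+1=3
L[6]='n': occ=1, LF[6]=C('n')+1=8+1=9
L[7]='g': occ=2, LF[7]=C('g')+2=2+2=4
L[8]='o': occ=0, LF[8]=C('o')+0=10+0=10
L[9]='o': occ=1, LF[9]=C('o')+1=10+1=11
L[10]='i': occ=1, LF[10]=C('i')+1=5+1=6
L[11]='$': occ=0, LF[11]=C('$')+0=0+0=0

Answer: 1 7 5 8 2 3 9 4 10 11 6 0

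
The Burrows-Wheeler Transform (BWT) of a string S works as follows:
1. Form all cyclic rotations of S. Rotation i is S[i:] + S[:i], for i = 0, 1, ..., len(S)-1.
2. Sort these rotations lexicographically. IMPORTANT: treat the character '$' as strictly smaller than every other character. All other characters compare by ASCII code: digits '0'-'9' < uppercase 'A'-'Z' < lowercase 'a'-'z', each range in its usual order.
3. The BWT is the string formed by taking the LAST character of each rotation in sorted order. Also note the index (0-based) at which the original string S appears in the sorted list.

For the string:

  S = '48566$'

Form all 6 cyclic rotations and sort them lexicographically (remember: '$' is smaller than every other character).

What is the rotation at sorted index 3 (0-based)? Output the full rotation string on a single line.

All 6 rotations (rotation i = S[i:]+S[:i]):
  rot[0] = 48566$
  rot[1] = 8566$4
  rot[2] = 566$48
  rot[3] = 66$485
  rot[4] = 6$4856
  rot[5] = $48566
Sorted (with $ < everything):
  sorted[0] = $48566
  sorted[1] = 48566$
  sorted[2] = 566$48
  sorted[3] = 6$4856
  sorted[4] = 66$485
  sorted[5] = 8566$4
sorted[3] = 6$4856

Answer: 6$4856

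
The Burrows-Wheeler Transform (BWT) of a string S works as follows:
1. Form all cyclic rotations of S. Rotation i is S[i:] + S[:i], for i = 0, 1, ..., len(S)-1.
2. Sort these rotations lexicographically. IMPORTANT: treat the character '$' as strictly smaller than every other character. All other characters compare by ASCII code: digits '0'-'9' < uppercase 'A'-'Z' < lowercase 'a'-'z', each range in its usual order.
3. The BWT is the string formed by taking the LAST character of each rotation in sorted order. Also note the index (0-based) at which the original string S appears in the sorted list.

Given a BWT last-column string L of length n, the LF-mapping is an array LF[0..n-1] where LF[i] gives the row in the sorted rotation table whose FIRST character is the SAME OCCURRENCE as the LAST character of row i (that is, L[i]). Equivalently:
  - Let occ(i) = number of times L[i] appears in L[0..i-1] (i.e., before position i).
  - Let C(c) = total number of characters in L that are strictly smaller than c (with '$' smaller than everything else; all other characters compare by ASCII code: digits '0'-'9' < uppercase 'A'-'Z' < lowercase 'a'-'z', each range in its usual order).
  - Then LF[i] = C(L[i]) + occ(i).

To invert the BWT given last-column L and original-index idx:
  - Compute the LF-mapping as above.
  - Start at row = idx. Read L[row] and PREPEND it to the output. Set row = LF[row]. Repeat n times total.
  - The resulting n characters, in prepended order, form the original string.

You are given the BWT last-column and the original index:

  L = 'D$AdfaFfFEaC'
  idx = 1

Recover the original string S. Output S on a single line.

Answer: ACfaFFafEdD$

Derivation:
LF mapping: 3 0 1 9 10 7 5 11 6 4 8 2
Walk LF starting at row 1, prepending L[row]:
  step 1: row=1, L[1]='$', prepend. Next row=LF[1]=0
  step 2: row=0, L[0]='D', prepend. Next row=LF[0]=3
  step 3: row=3, L[3]='d', prepend. Next row=LF[3]=9
  step 4: row=9, L[9]='E', prepend. Next row=LF[9]=4
  step 5: row=4, L[4]='f', prepend. Next row=LF[4]=10
  step 6: row=10, L[10]='a', prepend. Next row=LF[10]=8
  step 7: row=8, L[8]='F', prepend. Next row=LF[8]=6
  step 8: row=6, L[6]='F', prepend. Next row=LF[6]=5
  step 9: row=5, L[5]='a', prepend. Next row=LF[5]=7
  step 10: row=7, L[7]='f', prepend. Next row=LF[7]=11
  step 11: row=11, L[11]='C', prepend. Next row=LF[11]=2
  step 12: row=2, L[2]='A', prepend. Next row=LF[2]=1
Reversed output: ACfaFFafEdD$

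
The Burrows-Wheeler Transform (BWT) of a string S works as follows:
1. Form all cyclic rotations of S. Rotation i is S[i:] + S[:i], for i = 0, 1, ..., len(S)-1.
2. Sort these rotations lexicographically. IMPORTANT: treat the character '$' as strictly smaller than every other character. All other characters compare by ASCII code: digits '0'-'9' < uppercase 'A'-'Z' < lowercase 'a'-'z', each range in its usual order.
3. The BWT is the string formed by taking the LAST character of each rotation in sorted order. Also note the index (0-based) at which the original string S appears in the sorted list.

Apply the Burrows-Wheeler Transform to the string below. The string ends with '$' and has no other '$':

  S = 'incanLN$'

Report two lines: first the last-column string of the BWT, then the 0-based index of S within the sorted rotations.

All 8 rotations (rotation i = S[i:]+S[:i]):
  rot[0] = incanLN$
  rot[1] = ncanLN$i
  rot[2] = canLN$in
  rot[3] = anLN$inc
  rot[4] = nLN$inca
  rot[5] = LN$incan
  rot[6] = N$incanL
  rot[7] = $incanLN
Sorted (with $ < everything):
  sorted[0] = $incanLN  (last char: 'N')
  sorted[1] = LN$incan  (last char: 'n')
  sorted[2] = N$incanL  (last char: 'L')
  sorted[3] = anLN$inc  (last char: 'c')
  sorted[4] = canLN$in  (last char: 'n')
  sorted[5] = incanLN$  (last char: '$')
  sorted[6] = nLN$inca  (last char: 'a')
  sorted[7] = ncanLN$i  (last char: 'i')
Last column: NnLcn$ai
Original string S is at sorted index 5

Answer: NnLcn$ai
5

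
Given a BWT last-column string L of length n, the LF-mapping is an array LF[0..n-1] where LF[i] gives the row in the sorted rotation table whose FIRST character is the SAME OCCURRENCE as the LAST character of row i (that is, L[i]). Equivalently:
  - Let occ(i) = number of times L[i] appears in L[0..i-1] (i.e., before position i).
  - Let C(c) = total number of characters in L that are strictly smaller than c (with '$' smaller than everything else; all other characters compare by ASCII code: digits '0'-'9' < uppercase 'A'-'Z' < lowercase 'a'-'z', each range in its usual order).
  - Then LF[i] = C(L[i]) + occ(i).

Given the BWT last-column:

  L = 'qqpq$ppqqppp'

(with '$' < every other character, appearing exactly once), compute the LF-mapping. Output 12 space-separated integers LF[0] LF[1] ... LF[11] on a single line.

Answer: 7 8 1 9 0 2 3 10 11 4 5 6

Derivation:
Char counts: '$':1, 'p':6, 'q':5
C (first-col start): C('$')=0, C('p')=1, C('q')=7
L[0]='q': occ=0, LF[0]=C('q')+0=7+0=7
L[1]='q': occ=1, LF[1]=C('q')+1=7+1=8
L[2]='p': occ=0, LF[2]=C('p')+0=1+0=1
L[3]='q': occ=2, LF[3]=C('q')+2=7+2=9
L[4]='$': occ=0, LF[4]=C('$')+0=0+0=0
L[5]='p': occ=1, LF[5]=C('p')+1=1+1=2
L[6]='p': occ=2, LF[6]=C('p')+2=1+2=3
L[7]='q': occ=3, LF[7]=C('q')+3=7+3=10
L[8]='q': occ=4, LF[8]=C('q')+4=7+4=11
L[9]='p': occ=3, LF[9]=C('p')+3=1+3=4
L[10]='p': occ=4, LF[10]=C('p')+4=1+4=5
L[11]='p': occ=5, LF[11]=C('p')+5=1+5=6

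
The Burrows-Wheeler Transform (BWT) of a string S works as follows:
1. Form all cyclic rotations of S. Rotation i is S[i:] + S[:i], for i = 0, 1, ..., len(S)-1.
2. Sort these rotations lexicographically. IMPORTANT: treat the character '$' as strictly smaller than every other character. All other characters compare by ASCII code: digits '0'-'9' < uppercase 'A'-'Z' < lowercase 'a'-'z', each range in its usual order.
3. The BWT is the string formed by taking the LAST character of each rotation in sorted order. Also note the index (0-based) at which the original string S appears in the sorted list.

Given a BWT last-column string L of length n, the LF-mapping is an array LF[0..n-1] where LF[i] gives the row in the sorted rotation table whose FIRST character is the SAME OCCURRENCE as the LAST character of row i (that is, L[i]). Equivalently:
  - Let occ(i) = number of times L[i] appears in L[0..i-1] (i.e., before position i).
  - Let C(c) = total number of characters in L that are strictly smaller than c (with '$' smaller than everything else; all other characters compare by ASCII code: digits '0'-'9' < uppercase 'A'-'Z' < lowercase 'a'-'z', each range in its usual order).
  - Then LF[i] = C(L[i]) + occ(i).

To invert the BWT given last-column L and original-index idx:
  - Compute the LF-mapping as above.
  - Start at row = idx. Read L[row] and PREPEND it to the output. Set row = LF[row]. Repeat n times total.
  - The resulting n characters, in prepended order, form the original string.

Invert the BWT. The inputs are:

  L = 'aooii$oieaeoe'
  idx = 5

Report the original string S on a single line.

LF mapping: 1 9 10 6 7 0 11 8 3 2 4 12 5
Walk LF starting at row 5, prepending L[row]:
  step 1: row=5, L[5]='$', prepend. Next row=LF[5]=0
  step 2: row=0, L[0]='a', prepend. Next row=LF[0]=1
  step 3: row=1, L[1]='o', prepend. Next row=LF[1]=9
  step 4: row=9, L[9]='a', prepend. Next row=LF[9]=2
  step 5: row=2, L[2]='o', prepend. Next row=LF[2]=10
  step 6: row=10, L[10]='e', prepend. Next row=LF[10]=4
  step 7: row=4, L[4]='i', prepend. Next row=LF[4]=7
  step 8: row=7, L[7]='i', prepend. Next row=LF[7]=8
  step 9: row=8, L[8]='e', prepend. Next row=LF[8]=3
  step 10: row=3, L[3]='i', prepend. Next row=LF[3]=6
  step 11: row=6, L[6]='o', prepend. Next row=LF[6]=11
  step 12: row=11, L[11]='o', prepend. Next row=LF[11]=12
  step 13: row=12, L[12]='e', prepend. Next row=LF[12]=5
Reversed output: eooieiieoaoa$

Answer: eooieiieoaoa$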